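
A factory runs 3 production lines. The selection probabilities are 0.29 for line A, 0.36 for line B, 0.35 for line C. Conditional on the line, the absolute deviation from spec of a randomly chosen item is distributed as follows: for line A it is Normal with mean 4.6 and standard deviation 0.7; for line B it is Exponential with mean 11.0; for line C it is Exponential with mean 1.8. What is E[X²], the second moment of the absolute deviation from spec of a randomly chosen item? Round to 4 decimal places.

For each component E[X²] = Var + (mean)², giving A: 21.65; B: 242; C: 6.48.
Overall E[X²] = 0.29·21.65 + 0.36·242 + 0.35·6.48 = 95.6665.

95.6665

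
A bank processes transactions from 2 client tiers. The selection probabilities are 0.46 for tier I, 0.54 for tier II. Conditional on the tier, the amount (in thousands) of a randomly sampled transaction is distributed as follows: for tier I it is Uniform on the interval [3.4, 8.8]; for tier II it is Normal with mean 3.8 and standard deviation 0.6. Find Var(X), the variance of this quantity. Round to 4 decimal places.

Per component, I: μ=6.1, E[X²]=39.64; II: μ=3.8, E[X²]=14.8.
E[X] = 0.46·6.1 + 0.54·3.8 = 4.858.
E[X²] = 0.46·39.64 + 0.54·14.8 = 26.2264.
Var(X) = E[X²] − (E[X])² = 26.2264 − 23.6002 = 2.62624.

2.6262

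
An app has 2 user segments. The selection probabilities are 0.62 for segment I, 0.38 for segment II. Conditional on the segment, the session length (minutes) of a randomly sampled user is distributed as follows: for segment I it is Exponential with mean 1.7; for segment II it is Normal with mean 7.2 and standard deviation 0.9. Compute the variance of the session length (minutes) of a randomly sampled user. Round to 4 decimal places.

Per component, I: μ=1.7, E[X²]=5.78; II: μ=7.2, E[X²]=52.65.
E[X] = 0.62·1.7 + 0.38·7.2 = 3.79.
E[X²] = 0.62·5.78 + 0.38·52.65 = 23.5906.
Var(X) = E[X²] − (E[X])² = 23.5906 − 14.3641 = 9.2265.

9.2265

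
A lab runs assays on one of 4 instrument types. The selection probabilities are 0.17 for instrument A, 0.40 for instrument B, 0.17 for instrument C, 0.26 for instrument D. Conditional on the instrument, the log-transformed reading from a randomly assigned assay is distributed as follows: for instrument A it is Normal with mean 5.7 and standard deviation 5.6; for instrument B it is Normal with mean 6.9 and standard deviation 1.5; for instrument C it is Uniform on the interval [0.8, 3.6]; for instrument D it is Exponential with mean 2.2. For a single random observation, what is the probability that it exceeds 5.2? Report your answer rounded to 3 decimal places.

0.464

Conditional on each instrument, P(X > 5.2): A: 0.535573; B: 0.871463; C: 0; D: 0.0940775.
By total probability, P(X > 5.2) = 0.17·0.535573 + 0.4·0.871463 + 0.17·0 + 0.26·0.0940775 = 0.464093.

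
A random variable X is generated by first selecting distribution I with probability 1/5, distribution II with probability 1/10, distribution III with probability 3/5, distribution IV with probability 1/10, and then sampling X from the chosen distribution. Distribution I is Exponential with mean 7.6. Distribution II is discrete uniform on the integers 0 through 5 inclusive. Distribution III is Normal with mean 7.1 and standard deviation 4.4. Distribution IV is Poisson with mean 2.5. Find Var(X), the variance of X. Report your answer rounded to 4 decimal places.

27.3193

Per component, I: μ=7.6, E[X²]=115.52; II: μ=2.5, E[X²]=9.16667; III: μ=7.1, E[X²]=69.77; IV: μ=2.5, E[X²]=8.75.
E[X] = 0.2·7.6 + 0.1·2.5 + 0.6·7.1 + 0.1·2.5 = 6.28.
E[X²] = 0.2·115.52 + 0.1·9.16667 + 0.6·69.77 + 0.1·8.75 = 66.7577.
Var(X) = E[X²] − (E[X])² = 66.7577 − 39.4384 = 27.3193.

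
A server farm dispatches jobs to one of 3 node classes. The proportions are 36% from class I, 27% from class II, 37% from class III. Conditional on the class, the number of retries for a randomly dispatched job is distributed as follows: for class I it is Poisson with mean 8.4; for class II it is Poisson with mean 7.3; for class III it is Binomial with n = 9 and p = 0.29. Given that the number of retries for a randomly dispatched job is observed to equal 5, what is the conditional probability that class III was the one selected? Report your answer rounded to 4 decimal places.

Likelihoods P(X=5 | ·): I: 0.0783685; II: 0.116703; III: 0.0656741.
Posterior ∝ prior × likelihood. Numerator for III: 0.37·0.0656741 = 0.0242994.
Normalizing constant: 0.36·0.0783685 + 0.27·0.116703 + 0.37·0.0656741 = 0.084022.
P(III | observation) = 0.0242994 / 0.084022 = 0.289203.

0.2892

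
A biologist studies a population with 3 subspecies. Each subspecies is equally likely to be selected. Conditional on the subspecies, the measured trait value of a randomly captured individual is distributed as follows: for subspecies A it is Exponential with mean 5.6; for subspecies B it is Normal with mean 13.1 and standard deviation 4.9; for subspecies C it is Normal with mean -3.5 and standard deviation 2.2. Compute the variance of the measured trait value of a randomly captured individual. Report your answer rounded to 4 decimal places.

66.1389

Per component, A: μ=5.6, E[X²]=62.72; B: μ=13.1, E[X²]=195.62; C: μ=-3.5, E[X²]=17.09.
E[X] = 0.333333·5.6 + 0.333333·13.1 + 0.333333·-3.5 = 5.06667.
E[X²] = 0.333333·62.72 + 0.333333·195.62 + 0.333333·17.09 = 91.81.
Var(X) = E[X²] − (E[X])² = 91.81 − 25.6711 = 66.1389.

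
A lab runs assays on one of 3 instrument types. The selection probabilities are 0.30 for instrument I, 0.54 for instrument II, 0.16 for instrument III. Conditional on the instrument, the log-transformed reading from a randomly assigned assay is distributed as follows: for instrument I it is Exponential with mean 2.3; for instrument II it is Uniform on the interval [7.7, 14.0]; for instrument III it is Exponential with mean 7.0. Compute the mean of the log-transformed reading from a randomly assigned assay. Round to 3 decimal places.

7.669

Component means — I: 2.3; II: 10.85; III: 7.
E[X] = 0.3·2.3 + 0.54·10.85 + 0.16·7 = 7.669.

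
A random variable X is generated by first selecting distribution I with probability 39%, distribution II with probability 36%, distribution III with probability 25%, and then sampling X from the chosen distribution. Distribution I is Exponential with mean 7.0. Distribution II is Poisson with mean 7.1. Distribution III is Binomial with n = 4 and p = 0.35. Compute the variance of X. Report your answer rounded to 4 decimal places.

Per component, I: μ=7, E[X²]=98; II: μ=7.1, E[X²]=57.51; III: μ=1.4, E[X²]=2.87.
E[X] = 0.39·7 + 0.36·7.1 + 0.25·1.4 = 5.636.
E[X²] = 0.39·98 + 0.36·57.51 + 0.25·2.87 = 59.6411.
Var(X) = E[X²] − (E[X])² = 59.6411 − 31.7645 = 27.8766.

27.8766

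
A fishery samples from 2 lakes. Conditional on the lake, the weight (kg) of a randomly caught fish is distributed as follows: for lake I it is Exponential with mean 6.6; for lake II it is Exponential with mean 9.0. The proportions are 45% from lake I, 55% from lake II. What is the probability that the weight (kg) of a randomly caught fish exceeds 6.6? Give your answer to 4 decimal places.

Conditional on each lake, P(X > 6.6): I: 0.367879; II: 0.480305.
By total probability, P(X > 6.6) = 0.45·0.367879 + 0.55·0.480305 = 0.429714.

0.4297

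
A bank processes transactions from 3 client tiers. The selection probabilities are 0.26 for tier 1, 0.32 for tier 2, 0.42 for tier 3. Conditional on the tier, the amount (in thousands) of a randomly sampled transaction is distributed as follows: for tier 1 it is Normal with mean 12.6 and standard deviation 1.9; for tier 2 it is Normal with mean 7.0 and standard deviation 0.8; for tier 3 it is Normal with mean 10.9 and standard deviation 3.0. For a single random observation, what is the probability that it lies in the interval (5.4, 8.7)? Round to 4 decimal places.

0.3958

Conditional on each tier, P(5.4 < X < 8.7): 1: 0.0199787; 2: 0.960457; 3: 0.198301.
By total probability, P(5.4 < X < 8.7) = 0.26·0.0199787 + 0.32·0.960457 + 0.42·0.198301 = 0.395827.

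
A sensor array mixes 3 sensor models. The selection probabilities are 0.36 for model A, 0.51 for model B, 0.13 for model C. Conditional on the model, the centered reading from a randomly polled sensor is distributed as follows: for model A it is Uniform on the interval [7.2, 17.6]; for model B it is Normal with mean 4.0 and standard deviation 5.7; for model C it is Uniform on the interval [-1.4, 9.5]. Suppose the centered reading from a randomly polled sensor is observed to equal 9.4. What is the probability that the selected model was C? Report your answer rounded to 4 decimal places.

Likelihoods f(9.4 | ·): A: 0.0961538; B: 0.0446832; C: 0.0917431.
Posterior ∝ prior × likelihood. Numerator for C: 0.13·0.0917431 = 0.0119266.
Normalizing constant: 0.36·0.0961538 + 0.51·0.0446832 + 0.13·0.0917431 = 0.0693304.
P(C | observation) = 0.0119266 / 0.0693304 = 0.172026.

0.1720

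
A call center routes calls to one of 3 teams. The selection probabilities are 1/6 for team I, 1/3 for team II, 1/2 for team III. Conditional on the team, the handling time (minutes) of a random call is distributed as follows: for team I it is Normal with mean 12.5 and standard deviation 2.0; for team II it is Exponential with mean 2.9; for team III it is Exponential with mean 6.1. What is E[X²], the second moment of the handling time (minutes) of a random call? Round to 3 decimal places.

69.525

For each component E[X²] = Var + (mean)², giving I: 160.25; II: 16.82; III: 74.42.
Overall E[X²] = 0.166667·160.25 + 0.333333·16.82 + 0.5·74.42 = 69.525.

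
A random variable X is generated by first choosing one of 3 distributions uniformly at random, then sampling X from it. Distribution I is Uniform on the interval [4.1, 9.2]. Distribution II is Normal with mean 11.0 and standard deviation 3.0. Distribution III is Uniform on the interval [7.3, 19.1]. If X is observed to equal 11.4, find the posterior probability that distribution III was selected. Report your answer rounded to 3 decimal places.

Likelihoods f(11.4 | ·): I: 0; II: 0.131804; III: 0.0847458.
Posterior ∝ prior × likelihood. Numerator for III: 0.333333·0.0847458 = 0.0282486.
Normalizing constant: 0.333333·0 + 0.333333·0.131804 + 0.333333·0.0847458 = 0.0721832.
P(III | observation) = 0.0282486 / 0.0721832 = 0.391346.

0.391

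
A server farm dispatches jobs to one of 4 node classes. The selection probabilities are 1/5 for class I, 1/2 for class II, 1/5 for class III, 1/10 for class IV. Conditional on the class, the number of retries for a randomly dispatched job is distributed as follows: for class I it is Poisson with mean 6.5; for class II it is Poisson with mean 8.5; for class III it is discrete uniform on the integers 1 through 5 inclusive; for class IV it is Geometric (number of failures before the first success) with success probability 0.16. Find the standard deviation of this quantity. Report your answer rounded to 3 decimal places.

Per component, I: μ=6.5, E[X²]=48.75; II: μ=8.5, E[X²]=80.75; III: μ=3, E[X²]=11; IV: μ=5.25, E[X²]=60.375.
E[X] = 0.2·6.5 + 0.5·8.5 + 0.2·3 + 0.1·5.25 = 6.675.
E[X²] = 0.2·48.75 + 0.5·80.75 + 0.2·11 + 0.1·60.375 = 58.3625.
Var(X) = E[X²] − (E[X])² = 58.3625 − 44.5556 = 13.8069.
SD(X) = √13.8069 = 3.71576.

3.716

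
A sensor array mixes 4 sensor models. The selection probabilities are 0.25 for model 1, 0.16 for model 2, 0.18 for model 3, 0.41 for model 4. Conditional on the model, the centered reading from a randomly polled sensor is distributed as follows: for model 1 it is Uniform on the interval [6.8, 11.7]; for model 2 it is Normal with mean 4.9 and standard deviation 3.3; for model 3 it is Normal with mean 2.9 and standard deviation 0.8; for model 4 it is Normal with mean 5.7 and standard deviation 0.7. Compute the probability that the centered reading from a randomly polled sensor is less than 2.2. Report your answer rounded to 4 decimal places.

0.0674

Conditional on each model, P(X < 2.2): 1: 0; 2: 0.206627; 3: 0.190787; 4: 2.86652e-07.
By total probability, P(X < 2.2) = 0.25·0 + 0.16·0.206627 + 0.18·0.190787 + 0.41·2.86652e-07 = 0.067402.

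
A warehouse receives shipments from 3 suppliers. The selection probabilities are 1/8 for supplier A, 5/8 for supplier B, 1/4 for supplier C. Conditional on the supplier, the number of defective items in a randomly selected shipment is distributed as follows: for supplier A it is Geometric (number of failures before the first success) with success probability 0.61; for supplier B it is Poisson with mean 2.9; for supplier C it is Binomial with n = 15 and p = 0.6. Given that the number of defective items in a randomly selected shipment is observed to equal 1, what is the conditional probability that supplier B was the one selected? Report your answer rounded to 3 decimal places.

0.770

Likelihoods P(X=1 | ·): A: 0.2379; B: 0.159567; C: 2.41592e-05.
Posterior ∝ prior × likelihood. Numerator for B: 0.625·0.159567 = 0.0997296.
Normalizing constant: 0.125·0.2379 + 0.625·0.159567 + 0.25·2.41592e-05 = 0.129473.
P(B | observation) = 0.0997296 / 0.129473 = 0.770272.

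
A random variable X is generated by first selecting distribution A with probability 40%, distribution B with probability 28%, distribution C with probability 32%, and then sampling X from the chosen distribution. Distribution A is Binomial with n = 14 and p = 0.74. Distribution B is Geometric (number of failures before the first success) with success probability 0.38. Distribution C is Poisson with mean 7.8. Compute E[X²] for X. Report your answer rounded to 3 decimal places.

For each component E[X²] = Var + (mean)², giving A: 110.023; B: 6.95568; C: 68.64.
Overall E[X²] = 0.4·110.023 + 0.28·6.95568 + 0.32·68.64 = 67.9217.

67.922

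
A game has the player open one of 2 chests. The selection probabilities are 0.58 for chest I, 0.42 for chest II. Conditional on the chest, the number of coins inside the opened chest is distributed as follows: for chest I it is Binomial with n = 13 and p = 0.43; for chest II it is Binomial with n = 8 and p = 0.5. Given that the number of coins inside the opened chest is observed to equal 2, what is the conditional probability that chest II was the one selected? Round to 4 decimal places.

0.7269

Likelihoods P(X=2 | ·): I: 0.0297615; II: 0.109375.
Posterior ∝ prior × likelihood. Numerator for II: 0.42·0.109375 = 0.0459375.
Normalizing constant: 0.58·0.0297615 + 0.42·0.109375 = 0.0631992.
P(II | observation) = 0.0459375 / 0.0631992 = 0.726869.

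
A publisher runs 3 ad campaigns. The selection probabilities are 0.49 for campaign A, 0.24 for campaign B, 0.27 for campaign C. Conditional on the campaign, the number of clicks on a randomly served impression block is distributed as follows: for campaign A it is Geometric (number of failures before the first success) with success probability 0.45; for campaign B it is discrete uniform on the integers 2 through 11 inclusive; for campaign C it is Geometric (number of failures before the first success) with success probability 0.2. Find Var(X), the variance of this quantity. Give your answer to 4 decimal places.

Per component, A: μ=1.22222, E[X²]=4.20988; B: μ=6.5, E[X²]=50.5; C: μ=4, E[X²]=36.
E[X] = 0.49·1.22222 + 0.24·6.5 + 0.27·4 = 3.23889.
E[X²] = 0.49·4.20988 + 0.24·50.5 + 0.27·36 = 23.9028.
Var(X) = E[X²] − (E[X])² = 23.9028 − 10.4904 = 13.4124.

13.4124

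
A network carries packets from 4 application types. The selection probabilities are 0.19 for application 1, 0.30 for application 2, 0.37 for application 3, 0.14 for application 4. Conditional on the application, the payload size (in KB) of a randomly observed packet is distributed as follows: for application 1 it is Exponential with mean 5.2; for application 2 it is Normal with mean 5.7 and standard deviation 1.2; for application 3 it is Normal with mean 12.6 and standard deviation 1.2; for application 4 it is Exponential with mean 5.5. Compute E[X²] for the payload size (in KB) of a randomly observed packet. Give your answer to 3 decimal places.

For each component E[X²] = Var + (mean)², giving 1: 54.08; 2: 33.93; 3: 160.2; 4: 60.5.
Overall E[X²] = 0.19·54.08 + 0.3·33.93 + 0.37·160.2 + 0.14·60.5 = 88.1982.

88.198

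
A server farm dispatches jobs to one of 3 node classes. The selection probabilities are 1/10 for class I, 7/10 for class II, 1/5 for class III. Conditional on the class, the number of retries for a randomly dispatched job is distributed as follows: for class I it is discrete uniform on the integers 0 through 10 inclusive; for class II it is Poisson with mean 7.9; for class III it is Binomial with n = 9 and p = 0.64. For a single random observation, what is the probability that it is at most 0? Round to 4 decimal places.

0.0094

Conditional on each class, P(X ≤ 0): I: 0.0909091; II: 0.000370744; III: 0.00010156.
By total probability, P(X ≤ 0) = 0.1·0.0909091 + 0.7·0.000370744 + 0.2·0.00010156 = 0.00937074.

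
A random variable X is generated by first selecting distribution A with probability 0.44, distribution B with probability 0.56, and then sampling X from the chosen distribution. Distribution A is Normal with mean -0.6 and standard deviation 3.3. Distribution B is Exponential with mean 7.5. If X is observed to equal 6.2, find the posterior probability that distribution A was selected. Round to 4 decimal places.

Likelihoods f(6.2 | ·): A: 0.0144666; B: 0.058334.
Posterior ∝ prior × likelihood. Numerator for A: 0.44·0.0144666 = 0.00636532.
Normalizing constant: 0.44·0.0144666 + 0.56·0.058334 = 0.0390324.
P(A | observation) = 0.00636532 / 0.0390324 = 0.163078.

0.1631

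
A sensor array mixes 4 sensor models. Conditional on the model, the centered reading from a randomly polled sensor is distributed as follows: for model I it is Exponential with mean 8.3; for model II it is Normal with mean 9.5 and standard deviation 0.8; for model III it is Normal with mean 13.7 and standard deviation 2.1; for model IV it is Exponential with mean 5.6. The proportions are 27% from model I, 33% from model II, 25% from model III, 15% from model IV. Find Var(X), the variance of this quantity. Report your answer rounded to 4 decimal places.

Per component, I: μ=8.3, E[X²]=137.78; II: μ=9.5, E[X²]=90.89; III: μ=13.7, E[X²]=192.1; IV: μ=5.6, E[X²]=62.72.
E[X] = 0.27·8.3 + 0.33·9.5 + 0.25·13.7 + 0.15·5.6 = 9.641.
E[X²] = 0.27·137.78 + 0.33·90.89 + 0.25·192.1 + 0.15·62.72 = 124.627.
Var(X) = E[X²] − (E[X])² = 124.627 − 92.9489 = 31.6784.

31.6784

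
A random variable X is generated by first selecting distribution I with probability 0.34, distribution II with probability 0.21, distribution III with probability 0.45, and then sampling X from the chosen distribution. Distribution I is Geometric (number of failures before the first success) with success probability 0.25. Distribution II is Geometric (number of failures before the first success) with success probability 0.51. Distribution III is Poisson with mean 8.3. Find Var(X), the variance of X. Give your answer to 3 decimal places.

17.895

Per component, I: μ=3, E[X²]=21; II: μ=0.960784, E[X²]=2.807; III: μ=8.3, E[X²]=77.19.
E[X] = 0.34·3 + 0.21·0.960784 + 0.45·8.3 = 4.95676.
E[X²] = 0.34·21 + 0.21·2.807 + 0.45·77.19 = 42.465.
Var(X) = E[X²] − (E[X])² = 42.465 − 24.5695 = 17.8955.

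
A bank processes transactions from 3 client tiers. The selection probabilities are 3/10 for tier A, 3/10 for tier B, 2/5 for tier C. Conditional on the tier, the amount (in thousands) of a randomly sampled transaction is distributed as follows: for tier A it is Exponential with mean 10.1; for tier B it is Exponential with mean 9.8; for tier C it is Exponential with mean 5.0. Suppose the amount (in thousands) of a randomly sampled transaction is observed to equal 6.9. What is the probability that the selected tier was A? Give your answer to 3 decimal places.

Likelihoods f(6.9 | ·): A: 0.0500014; B: 0.0504656; C: 0.0503157.
Posterior ∝ prior × likelihood. Numerator for A: 0.3·0.0500014 = 0.0150004.
Normalizing constant: 0.3·0.0500014 + 0.3·0.0504656 + 0.4·0.0503157 = 0.0502664.
P(A | observation) = 0.0150004 / 0.0502664 = 0.298419.

0.298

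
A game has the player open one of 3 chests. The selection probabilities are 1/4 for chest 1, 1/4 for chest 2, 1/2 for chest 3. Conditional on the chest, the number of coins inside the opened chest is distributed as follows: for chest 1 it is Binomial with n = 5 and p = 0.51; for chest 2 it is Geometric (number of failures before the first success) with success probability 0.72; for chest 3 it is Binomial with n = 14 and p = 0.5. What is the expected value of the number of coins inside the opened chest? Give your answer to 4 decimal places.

4.2347

Component means — 1: 2.55; 2: 0.388889; 3: 7.
E[X] = 0.25·2.55 + 0.25·0.388889 + 0.5·7 = 4.23472.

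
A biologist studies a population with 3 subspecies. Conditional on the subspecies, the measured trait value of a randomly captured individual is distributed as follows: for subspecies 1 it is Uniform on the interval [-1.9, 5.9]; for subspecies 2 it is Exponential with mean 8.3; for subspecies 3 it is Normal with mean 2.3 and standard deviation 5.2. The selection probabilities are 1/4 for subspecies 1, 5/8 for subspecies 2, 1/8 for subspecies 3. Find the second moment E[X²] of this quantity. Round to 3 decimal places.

For each component E[X²] = Var + (mean)², giving 1: 9.07; 2: 137.78; 3: 32.33.
Overall E[X²] = 0.25·9.07 + 0.625·137.78 + 0.125·32.33 = 92.4213.

92.421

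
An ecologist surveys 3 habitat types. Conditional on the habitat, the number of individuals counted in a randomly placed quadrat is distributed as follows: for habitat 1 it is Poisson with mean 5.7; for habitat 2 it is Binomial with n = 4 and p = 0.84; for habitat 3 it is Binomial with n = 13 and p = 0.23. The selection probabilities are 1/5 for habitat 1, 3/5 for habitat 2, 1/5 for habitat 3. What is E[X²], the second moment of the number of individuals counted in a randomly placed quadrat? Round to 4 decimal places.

For each component E[X²] = Var + (mean)², giving 1: 38.19; 2: 11.8272; 3: 11.2424.
Overall E[X²] = 0.2·38.19 + 0.6·11.8272 + 0.2·11.2424 = 16.9828.

16.9828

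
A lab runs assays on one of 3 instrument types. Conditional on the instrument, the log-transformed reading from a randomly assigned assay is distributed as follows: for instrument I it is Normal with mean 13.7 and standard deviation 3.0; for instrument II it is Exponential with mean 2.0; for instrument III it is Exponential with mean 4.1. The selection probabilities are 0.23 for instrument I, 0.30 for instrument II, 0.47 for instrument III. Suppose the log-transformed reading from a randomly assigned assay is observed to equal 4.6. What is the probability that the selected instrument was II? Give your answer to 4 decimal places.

Likelihoods f(4.6 | ·): I: 0.00133596; II: 0.0501294; III: 0.0794253.
Posterior ∝ prior × likelihood. Numerator for II: 0.3·0.0501294 = 0.0150388.
Normalizing constant: 0.23·0.00133596 + 0.3·0.0501294 + 0.47·0.0794253 = 0.052676.
P(II | observation) = 0.0150388 / 0.052676 = 0.285497.

0.2855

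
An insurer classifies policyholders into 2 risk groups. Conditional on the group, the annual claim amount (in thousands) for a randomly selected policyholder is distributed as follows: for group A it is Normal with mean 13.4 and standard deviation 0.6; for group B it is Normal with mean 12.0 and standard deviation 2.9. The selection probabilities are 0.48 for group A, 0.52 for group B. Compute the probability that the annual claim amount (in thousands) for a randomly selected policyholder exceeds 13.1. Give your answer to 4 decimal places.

0.5151

Conditional on each group, P(X > 13.1): A: 0.691462; B: 0.352229.
By total probability, P(X > 13.1) = 0.48·0.691462 + 0.52·0.352229 = 0.515061.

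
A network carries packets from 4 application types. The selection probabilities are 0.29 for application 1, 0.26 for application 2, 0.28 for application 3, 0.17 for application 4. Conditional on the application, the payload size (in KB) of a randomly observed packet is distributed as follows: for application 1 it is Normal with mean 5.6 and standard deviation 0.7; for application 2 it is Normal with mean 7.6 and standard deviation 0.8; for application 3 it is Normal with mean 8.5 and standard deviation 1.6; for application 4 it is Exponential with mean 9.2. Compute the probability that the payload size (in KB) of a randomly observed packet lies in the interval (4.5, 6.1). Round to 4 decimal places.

Conditional on each application, P(4.5 < X < 6.1): 1: 0.704433; 2: 0.030343; 3: 0.0605975; 4: 0.0978786.
By total probability, P(4.5 < X < 6.1) = 0.29·0.704433 + 0.26·0.030343 + 0.28·0.0605975 + 0.17·0.0978786 = 0.245781.

0.2458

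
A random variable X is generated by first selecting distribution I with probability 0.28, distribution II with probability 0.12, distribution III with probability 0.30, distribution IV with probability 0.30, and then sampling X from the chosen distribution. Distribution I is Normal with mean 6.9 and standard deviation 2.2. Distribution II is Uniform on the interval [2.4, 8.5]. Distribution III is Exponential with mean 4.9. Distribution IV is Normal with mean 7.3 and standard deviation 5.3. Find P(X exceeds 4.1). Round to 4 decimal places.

0.6862

Conditional on each component, P(X > 4.1): I: 0.898443; II: 0.721311; III: 0.433122; IV: 0.727003.
By total probability, P(X > 4.1) = 0.28·0.898443 + 0.12·0.721311 + 0.3·0.433122 + 0.3·0.727003 = 0.686159.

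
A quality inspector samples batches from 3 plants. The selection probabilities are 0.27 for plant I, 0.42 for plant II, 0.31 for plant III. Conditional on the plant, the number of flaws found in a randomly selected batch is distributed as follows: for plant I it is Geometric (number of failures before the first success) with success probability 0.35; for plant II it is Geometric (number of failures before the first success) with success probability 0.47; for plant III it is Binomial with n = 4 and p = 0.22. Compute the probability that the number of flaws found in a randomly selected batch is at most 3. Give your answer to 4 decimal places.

0.9179

Conditional on each plant, P(X ≤ 3): I: 0.821494; II: 0.921095; III: 0.997657.
By total probability, P(X ≤ 3) = 0.27·0.821494 + 0.42·0.921095 + 0.31·0.997657 = 0.917937.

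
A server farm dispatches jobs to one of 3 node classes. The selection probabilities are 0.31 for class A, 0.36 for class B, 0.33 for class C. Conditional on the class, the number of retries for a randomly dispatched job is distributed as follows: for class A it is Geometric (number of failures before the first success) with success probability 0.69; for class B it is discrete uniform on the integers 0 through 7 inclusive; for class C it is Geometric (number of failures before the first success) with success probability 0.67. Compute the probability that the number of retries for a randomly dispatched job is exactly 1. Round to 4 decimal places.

Conditional on each class, P(X = 1): A: 0.2139; B: 0.125; C: 0.2211.
By total probability, P(X = 1) = 0.31·0.2139 + 0.36·0.125 + 0.33·0.2211 = 0.184272.

0.1843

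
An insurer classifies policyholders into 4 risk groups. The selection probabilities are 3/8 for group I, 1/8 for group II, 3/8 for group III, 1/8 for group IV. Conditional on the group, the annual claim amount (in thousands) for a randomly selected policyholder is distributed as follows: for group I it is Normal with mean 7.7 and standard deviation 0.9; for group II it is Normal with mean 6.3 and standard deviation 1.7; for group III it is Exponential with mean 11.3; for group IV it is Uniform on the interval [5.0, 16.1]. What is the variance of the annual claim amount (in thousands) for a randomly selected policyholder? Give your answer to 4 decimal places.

Per component, I: μ=7.7, E[X²]=60.1; II: μ=6.3, E[X²]=42.58; III: μ=11.3, E[X²]=255.38; IV: μ=10.55, E[X²]=121.57.
E[X] = 0.375·7.7 + 0.125·6.3 + 0.375·11.3 + 0.125·10.55 = 9.23125.
E[X²] = 0.375·60.1 + 0.125·42.58 + 0.375·255.38 + 0.125·121.57 = 138.824.
Var(X) = E[X²] − (E[X])² = 138.824 − 85.216 = 53.6078.

53.6078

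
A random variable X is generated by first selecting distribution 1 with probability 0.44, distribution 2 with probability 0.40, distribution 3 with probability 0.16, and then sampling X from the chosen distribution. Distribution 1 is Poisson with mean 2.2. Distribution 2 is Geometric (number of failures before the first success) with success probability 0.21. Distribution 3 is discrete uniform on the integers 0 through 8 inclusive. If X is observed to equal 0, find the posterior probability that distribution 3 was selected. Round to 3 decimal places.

Likelihoods P(X=0 | ·): 1: 0.110803; 2: 0.21; 3: 0.111111.
Posterior ∝ prior × likelihood. Numerator for 3: 0.16·0.111111 = 0.0177778.
Normalizing constant: 0.44·0.110803 + 0.4·0.21 + 0.16·0.111111 = 0.150531.
P(3 | observation) = 0.0177778 / 0.150531 = 0.1181.

0.118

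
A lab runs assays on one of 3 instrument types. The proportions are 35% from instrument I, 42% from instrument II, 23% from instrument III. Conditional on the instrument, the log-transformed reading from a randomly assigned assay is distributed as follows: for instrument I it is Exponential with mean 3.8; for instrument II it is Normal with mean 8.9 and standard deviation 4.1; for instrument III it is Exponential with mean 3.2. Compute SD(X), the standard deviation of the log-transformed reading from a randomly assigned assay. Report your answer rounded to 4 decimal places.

Per component, I: μ=3.8, E[X²]=28.88; II: μ=8.9, E[X²]=96.02; III: μ=3.2, E[X²]=20.48.
E[X] = 0.35·3.8 + 0.42·8.9 + 0.23·3.2 = 5.804.
E[X²] = 0.35·28.88 + 0.42·96.02 + 0.23·20.48 = 55.1468.
Var(X) = E[X²] − (E[X])² = 55.1468 − 33.6864 = 21.4604.
SD(X) = √21.4604 = 4.63254.

4.6325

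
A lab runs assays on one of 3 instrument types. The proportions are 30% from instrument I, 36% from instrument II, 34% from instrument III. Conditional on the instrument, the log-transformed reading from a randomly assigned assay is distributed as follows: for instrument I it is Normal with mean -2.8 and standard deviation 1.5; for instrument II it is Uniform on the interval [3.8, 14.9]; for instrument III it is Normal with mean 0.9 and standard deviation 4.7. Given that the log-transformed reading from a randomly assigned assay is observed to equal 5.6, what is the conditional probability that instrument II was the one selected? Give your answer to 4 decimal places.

Likelihoods f(5.6 | ·): I: 4.12175e-08; II: 0.0900901; III: 0.0514831.
Posterior ∝ prior × likelihood. Numerator for II: 0.36·0.0900901 = 0.0324324.
Normalizing constant: 0.3·4.12175e-08 + 0.36·0.0900901 + 0.34·0.0514831 = 0.0499367.
P(II | observation) = 0.0324324 / 0.0499367 = 0.649471.

0.6495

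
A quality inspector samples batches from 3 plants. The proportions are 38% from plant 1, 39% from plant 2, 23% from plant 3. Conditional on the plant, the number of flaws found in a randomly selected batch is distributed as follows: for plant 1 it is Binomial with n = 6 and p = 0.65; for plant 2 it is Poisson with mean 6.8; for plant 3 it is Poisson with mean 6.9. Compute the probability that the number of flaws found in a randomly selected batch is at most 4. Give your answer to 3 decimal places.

Conditional on each plant, P(X ≤ 4): 1: 0.68092; 2: 0.192031; 3: 0.182311.
By total probability, P(X ≤ 4) = 0.38·0.68092 + 0.39·0.192031 + 0.23·0.182311 = 0.375573.

0.376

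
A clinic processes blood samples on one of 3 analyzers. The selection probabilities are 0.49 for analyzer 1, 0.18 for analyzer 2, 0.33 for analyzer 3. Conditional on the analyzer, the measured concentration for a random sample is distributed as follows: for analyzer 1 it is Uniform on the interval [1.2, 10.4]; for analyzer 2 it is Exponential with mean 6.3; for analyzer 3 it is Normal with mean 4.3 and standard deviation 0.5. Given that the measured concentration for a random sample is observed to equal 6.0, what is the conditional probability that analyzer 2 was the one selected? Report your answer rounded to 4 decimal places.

0.1693

Likelihoods f(6.0 | ·): 1: 0.108696; 2: 0.0612415; 3: 0.00246444.
Posterior ∝ prior × likelihood. Numerator for 2: 0.18·0.0612415 = 0.0110235.
Normalizing constant: 0.49·0.108696 + 0.18·0.0612415 + 0.33·0.00246444 = 0.0650976.
P(2 | observation) = 0.0110235 / 0.0650976 = 0.169338.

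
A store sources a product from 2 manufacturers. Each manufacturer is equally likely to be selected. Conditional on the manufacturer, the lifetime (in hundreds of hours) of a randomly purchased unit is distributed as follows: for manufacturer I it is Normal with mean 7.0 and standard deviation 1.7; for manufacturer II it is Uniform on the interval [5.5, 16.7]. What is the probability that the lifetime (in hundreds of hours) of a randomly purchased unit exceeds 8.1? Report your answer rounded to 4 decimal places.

0.5133

Conditional on each manufacturer, P(X > 8.1): I: 0.258797; II: 0.767857.
By total probability, P(X > 8.1) = 0.5·0.258797 + 0.5·0.767857 = 0.513327.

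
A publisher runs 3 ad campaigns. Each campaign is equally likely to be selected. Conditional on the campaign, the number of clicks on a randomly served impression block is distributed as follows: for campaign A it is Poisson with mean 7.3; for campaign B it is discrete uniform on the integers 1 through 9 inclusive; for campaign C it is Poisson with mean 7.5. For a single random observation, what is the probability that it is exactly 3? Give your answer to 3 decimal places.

0.065

Conditional on each campaign, P(X = 3): A: 0.0437993; B: 0.111111; C: 0.0388887.
By total probability, P(X = 3) = 0.333333·0.0437993 + 0.333333·0.111111 + 0.333333·0.0388887 = 0.0645997.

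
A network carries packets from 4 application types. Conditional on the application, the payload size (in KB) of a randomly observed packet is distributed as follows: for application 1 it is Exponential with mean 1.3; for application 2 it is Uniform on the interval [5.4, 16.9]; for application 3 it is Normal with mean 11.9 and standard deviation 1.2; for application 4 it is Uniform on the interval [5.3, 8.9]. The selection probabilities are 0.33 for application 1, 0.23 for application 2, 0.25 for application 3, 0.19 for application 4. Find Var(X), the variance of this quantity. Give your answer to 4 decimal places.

Per component, 1: μ=1.3, E[X²]=3.38; 2: μ=11.15, E[X²]=135.343; 3: μ=11.9, E[X²]=143.05; 4: μ=7.1, E[X²]=51.49.
E[X] = 0.33·1.3 + 0.23·11.15 + 0.25·11.9 + 0.19·7.1 = 7.3175.
E[X²] = 0.33·3.38 + 0.23·135.343 + 0.25·143.05 + 0.19·51.49 = 77.79.
Var(X) = E[X²] − (E[X])² = 77.79 − 53.5458 = 24.2442.

24.2442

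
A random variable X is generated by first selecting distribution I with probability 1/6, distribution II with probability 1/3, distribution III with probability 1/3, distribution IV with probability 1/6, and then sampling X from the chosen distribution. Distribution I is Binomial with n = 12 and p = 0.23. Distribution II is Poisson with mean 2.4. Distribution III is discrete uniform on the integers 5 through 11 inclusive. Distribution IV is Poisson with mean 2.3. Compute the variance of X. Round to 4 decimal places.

Per component, I: μ=2.76, E[X²]=9.7428; II: μ=2.4, E[X²]=8.16; III: μ=8, E[X²]=68; IV: μ=2.3, E[X²]=7.59.
E[X] = 0.166667·2.76 + 0.333333·2.4 + 0.333333·8 + 0.166667·2.3 = 4.31.
E[X²] = 0.166667·9.7428 + 0.333333·8.16 + 0.333333·68 + 0.166667·7.59 = 28.2755.
Var(X) = E[X²] − (E[X])² = 28.2755 − 18.5761 = 9.69937.

9.6994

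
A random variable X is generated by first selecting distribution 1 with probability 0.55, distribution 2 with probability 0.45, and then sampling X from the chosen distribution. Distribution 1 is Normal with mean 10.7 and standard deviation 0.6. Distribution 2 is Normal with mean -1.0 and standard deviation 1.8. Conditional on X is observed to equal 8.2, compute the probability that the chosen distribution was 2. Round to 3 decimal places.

Likelihoods f(8.2 | ·): 1: 0.000112938; 2: 4.70978e-07.
Posterior ∝ prior × likelihood. Numerator for 2: 0.45·4.70978e-07 = 2.1194e-07.
Normalizing constant: 0.55·0.000112938 + 0.45·4.70978e-07 = 6.2328e-05.
P(2 | observation) = 2.1194e-07 / 6.2328e-05 = 0.0034004.

0.003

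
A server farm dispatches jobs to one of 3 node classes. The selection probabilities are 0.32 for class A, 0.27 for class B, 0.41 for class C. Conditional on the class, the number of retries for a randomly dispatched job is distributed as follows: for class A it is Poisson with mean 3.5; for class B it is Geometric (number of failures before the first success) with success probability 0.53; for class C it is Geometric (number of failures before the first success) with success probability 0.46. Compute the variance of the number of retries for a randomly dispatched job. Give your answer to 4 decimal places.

3.9271

Per component, A: μ=3.5, E[X²]=15.75; B: μ=0.886792, E[X²]=2.45959; C: μ=1.17391, E[X²]=3.93006.
E[X] = 0.32·3.5 + 0.27·0.886792 + 0.41·1.17391 = 1.84074.
E[X²] = 0.32·15.75 + 0.27·2.45959 + 0.41·3.93006 = 7.31541.
Var(X) = E[X²] − (E[X])² = 7.31541 − 3.38832 = 3.9271.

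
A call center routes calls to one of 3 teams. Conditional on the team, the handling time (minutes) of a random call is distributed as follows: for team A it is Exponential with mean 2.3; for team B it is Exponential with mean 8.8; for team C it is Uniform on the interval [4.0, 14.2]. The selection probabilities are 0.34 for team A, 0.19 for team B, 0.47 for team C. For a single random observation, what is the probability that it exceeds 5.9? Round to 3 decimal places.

0.506

Conditional on each team, P(X > 5.9): A: 0.0769025; B: 0.511476; C: 0.813725.
By total probability, P(X > 5.9) = 0.34·0.0769025 + 0.19·0.511476 + 0.47·0.813725 = 0.505778.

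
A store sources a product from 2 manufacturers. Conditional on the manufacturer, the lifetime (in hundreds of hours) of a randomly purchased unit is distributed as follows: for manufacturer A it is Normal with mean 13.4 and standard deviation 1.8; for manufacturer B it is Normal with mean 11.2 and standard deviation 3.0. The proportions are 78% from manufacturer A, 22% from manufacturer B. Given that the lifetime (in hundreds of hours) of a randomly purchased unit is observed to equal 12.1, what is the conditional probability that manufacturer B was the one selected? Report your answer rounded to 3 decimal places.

0.174

Likelihoods f(12.1 | ·): A: 0.170755; B: 0.127129.
Posterior ∝ prior × likelihood. Numerator for B: 0.22·0.127129 = 0.0279684.
Normalizing constant: 0.78·0.170755 + 0.22·0.127129 = 0.161157.
P(B | observation) = 0.0279684 / 0.161157 = 0.173548.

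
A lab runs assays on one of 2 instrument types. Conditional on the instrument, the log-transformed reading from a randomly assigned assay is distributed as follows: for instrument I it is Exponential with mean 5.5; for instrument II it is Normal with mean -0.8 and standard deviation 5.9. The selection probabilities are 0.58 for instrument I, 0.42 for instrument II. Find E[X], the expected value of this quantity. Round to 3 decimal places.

Component means — I: 5.5; II: -0.8.
E[X] = 0.58·5.5 + 0.42·-0.8 = 2.854.

2.854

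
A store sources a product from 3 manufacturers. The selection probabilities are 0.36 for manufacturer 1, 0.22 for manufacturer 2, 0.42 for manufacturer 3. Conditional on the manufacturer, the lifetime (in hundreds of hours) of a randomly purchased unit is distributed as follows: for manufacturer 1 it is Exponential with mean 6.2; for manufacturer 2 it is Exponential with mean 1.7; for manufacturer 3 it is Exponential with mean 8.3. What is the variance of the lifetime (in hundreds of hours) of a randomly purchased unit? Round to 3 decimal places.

49.704

Per component, 1: μ=6.2, E[X²]=76.88; 2: μ=1.7, E[X²]=5.78; 3: μ=8.3, E[X²]=137.78.
E[X] = 0.36·6.2 + 0.22·1.7 + 0.42·8.3 = 6.092.
E[X²] = 0.36·76.88 + 0.22·5.78 + 0.42·137.78 = 86.816.
Var(X) = E[X²] − (E[X])² = 86.816 − 37.1125 = 49.7035.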